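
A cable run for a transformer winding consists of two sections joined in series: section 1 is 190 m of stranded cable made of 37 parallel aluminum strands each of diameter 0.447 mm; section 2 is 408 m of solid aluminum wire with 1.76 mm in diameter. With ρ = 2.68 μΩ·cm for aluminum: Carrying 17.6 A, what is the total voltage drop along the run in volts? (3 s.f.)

ρ = 2.68 μΩ·cm = 2.68×10^-8 Ω·m
Section 1: A_strand = π(2.2350e-04)² = 1.569e-07 m²; R₁ = ρL/(N·A_s) = (2.68×10^-8)(190)/(37×1.569e-07) = 0.877 Ω
Section 2: A = π(d/2)² = π(8.8000e-04 m)² = 2.433e-06 m²
R₂ = (2.68×10^-8)(408)/(2.433e-06) = 4.494 Ω
R = R₁ + R₂ = 5.371 Ω
V = IR = 17.6 × 5.371 = 94.5 V

94.5 V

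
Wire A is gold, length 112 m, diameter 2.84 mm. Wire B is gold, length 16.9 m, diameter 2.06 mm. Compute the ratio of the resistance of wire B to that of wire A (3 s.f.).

0.287

R ∝ ρL/d², so R_B/R_A = (L_B/L_A) × (d_A/d_B)²
= (16.9/112) × (2.84/2.06)² = 0.287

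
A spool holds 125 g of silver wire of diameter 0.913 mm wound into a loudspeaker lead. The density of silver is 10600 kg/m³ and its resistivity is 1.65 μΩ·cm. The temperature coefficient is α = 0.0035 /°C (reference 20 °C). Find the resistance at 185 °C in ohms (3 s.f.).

0.716 Ω

ρ = 1.65 μΩ·cm = 1.65×10^-8 Ω·m
A = π(d/2)² = π(4.5650e-04 m)² = 6.5468e-07 m²
L = m/(density·A) = 0.125/(10600×6.5468e-07) = 18.01 m
R = ρL/A = (1.65×10^-8)(18.01)/(6.5468e-07) = 0.454 Ω
R(185 °C) = 0.454 × (1 + 0.0035×165) = 0.716 Ω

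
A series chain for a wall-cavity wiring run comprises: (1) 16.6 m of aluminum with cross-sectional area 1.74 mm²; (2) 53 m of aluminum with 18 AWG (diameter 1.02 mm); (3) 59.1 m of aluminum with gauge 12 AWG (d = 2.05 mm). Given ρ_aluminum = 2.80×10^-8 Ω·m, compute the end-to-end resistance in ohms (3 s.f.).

Seg 1: A = 1.74 mm² = 1.740e-06 m²
R_1 = (2.80×10^-8)(16.6)/(1.740e-06) = 0.2671 Ω
Seg 2: A = π(1.02/2 mm)² = π(5.1000e-04 m)² = 8.171e-07 m²
R_2 = (2.80×10^-8)(53)/(8.171e-07) = 1.816 Ω
Seg 3: A = π(2.05/2 mm)² = π(1.0250e-03 m)² = 3.301e-06 m²
R_3 = (2.80×10^-8)(59.1)/(3.301e-06) = 0.5014 Ω
R_total = R_1 + R_2 + R_3 = 2.58 Ω

2.58 Ω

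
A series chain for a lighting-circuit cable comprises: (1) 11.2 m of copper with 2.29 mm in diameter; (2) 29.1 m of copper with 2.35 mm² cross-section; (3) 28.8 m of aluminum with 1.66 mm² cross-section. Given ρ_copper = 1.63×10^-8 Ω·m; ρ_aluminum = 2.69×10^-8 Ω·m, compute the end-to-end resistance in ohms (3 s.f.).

Seg 1: A = π(d/2)² = π(1.1450e-03 m)² = 4.119e-06 m²
R_1 = (1.63×10^-8)(11.2)/(4.119e-06) = 0.04432 Ω
Seg 2: A = 2.35 mm² = 2.350e-06 m²
R_2 = (1.63×10^-8)(29.1)/(2.350e-06) = 0.2018 Ω
Seg 3: A = 1.66 mm² = 1.660e-06 m²
R_3 = (2.69×10^-8)(28.8)/(1.660e-06) = 0.4667 Ω
R_total = R_1 + R_2 + R_3 = 0.713 Ω

0.713 Ω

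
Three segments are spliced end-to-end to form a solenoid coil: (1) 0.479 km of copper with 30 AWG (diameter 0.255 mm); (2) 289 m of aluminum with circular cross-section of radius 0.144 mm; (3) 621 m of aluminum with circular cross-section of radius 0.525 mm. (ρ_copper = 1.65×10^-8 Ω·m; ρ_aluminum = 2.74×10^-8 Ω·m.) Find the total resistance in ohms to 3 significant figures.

296 Ω

Seg 1: A = π(0.255/2 mm)² = π(1.2750e-04 m)² = 5.107e-08 m²
R_1 = (1.65×10^-8)(479)/(5.107e-08) = 154.8 Ω
Seg 2: A = πr² = π(1.4400e-04 m)² = 6.514e-08 m²
R_2 = (2.74×10^-8)(289)/(6.514e-08) = 121.6 Ω
Seg 3: A = πr² = π(5.2500e-04 m)² = 8.659e-07 m²
R_3 = (2.74×10^-8)(621)/(8.659e-07) = 19.65 Ω
R_total = R_1 + R_2 + R_3 = 296 Ω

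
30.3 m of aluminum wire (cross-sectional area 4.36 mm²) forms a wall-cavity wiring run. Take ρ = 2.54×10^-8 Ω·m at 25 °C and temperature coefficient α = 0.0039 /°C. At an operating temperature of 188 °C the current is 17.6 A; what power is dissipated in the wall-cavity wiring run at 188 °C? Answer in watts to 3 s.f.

89.4 W

A = 4.36 mm² = 4.360e-06 m²
R₍25₎ = ρL/A = (2.54×10^-8)(30.3)/(4.360e-06) = 0.1765 Ω
R₍188₎ = R₍25₎(1 + αΔT) = 0.1765 × (1 + 0.0039×163) = 0.2887 Ω
P = I²R = (17.6)² × 0.2887 = 89.4 W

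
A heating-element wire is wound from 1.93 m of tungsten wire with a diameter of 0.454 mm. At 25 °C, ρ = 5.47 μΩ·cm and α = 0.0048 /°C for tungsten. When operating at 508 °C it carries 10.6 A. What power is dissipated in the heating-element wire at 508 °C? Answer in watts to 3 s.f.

ρ = 5.47 μΩ·cm = 5.47×10^-8 Ω·m
A = π(d/2)² = π(2.2700e-04 m)² = 1.619e-07 m²
R₍25₎ = ρL/A = (5.47×10^-8)(1.93)/(1.619e-07) = 0.6521 Ω
R₍508₎ = R₍25₎(1 + αΔT) = 0.6521 × (1 + 0.0048×483) = 2.164 Ω
P = I²R = (10.6)² × 2.164 = 243 W

243 W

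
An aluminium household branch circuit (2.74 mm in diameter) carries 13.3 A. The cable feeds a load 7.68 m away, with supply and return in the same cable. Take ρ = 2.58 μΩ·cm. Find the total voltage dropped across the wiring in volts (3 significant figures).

ρ = 2.58 μΩ·cm = 2.58×10^-8 Ω·m
A = π(d/2)² = π(1.3700e-03 m)² = 5.896e-06 m²
Total conductor length (both ways) L = 2 × 7.68 = 15.36 m
R = ρL/A = (2.58×10^-8)(15.36)/(5.896e-06) = 0.06721 Ω
V = IR = 13.3 × 0.06721 = 0.894 V

0.894 V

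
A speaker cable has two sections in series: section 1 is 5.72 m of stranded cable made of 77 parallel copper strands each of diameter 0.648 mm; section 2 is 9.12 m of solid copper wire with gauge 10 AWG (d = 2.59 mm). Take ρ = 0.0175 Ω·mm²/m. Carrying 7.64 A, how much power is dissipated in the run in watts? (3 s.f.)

ρ = 0.0175 Ω·mm²/m = 1.75×10^-8 Ω·m
Section 1: A_strand = π(3.2400e-04)² = 3.298e-07 m²; R₁ = ρL/(N·A_s) = (1.75×10^-8)(5.72)/(77×3.298e-07) = 0.003942 Ω
Section 2: A = π(2.59/2 mm)² = π(1.2950e-03 m)² = 5.269e-06 m²
R₂ = (1.75×10^-8)(9.12)/(5.269e-06) = 0.03029 Ω
R = R₁ + R₂ = 0.03423 Ω
P = I²R = (7.64)² × 0.03423 = 2.00 W

2.00 W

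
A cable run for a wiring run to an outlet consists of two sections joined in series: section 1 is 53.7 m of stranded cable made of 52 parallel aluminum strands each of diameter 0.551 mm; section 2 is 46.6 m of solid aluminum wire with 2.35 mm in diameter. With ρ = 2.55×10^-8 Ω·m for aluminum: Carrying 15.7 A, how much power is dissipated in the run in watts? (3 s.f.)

94.8 W

Section 1: A_strand = π(2.7550e-04)² = 2.384e-07 m²; R₁ = ρL/(N·A_s) = (2.55×10^-8)(53.7)/(52×2.384e-07) = 0.1104 Ω
Section 2: A = π(d/2)² = π(1.1750e-03 m)² = 4.337e-06 m²
R₂ = (2.55×10^-8)(46.6)/(4.337e-06) = 0.274 Ω
R = R₁ + R₂ = 0.3844 Ω
P = I²R = (15.7)² × 0.3844 = 94.8 W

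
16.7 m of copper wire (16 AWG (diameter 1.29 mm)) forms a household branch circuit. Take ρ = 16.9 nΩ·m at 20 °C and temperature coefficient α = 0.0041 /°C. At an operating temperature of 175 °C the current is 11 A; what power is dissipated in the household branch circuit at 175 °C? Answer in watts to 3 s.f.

ρ = 16.9 nΩ·m = 1.69×10^-8 Ω·m
A = π(1.29/2 mm)² = π(6.4500e-04 m)² = 1.307e-06 m²
R₍20₎ = ρL/A = (1.69×10^-8)(16.7)/(1.307e-06) = 0.2159 Ω
R₍175₎ = R₍20₎(1 + αΔT) = 0.2159 × (1 + 0.0041×155) = 0.3532 Ω
P = I²R = (11)² × 0.3532 = 42.7 W

42.7 W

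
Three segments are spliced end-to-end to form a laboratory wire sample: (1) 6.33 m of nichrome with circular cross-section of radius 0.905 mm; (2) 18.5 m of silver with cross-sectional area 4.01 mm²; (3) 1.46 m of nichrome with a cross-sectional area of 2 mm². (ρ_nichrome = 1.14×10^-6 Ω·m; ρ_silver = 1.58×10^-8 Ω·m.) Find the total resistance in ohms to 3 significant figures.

Seg 1: A = πr² = π(9.0500e-04 m)² = 2.573e-06 m²
R_1 = (1.14×10^-6)(6.33)/(2.573e-06) = 2.805 Ω
Seg 2: A = 4.01 mm² = 4.010e-06 m²
R_2 = (1.58×10^-8)(18.5)/(4.010e-06) = 0.07289 Ω
Seg 3: A = 2 mm² = 2.000e-06 m²
R_3 = (1.14×10^-6)(1.46)/(2.000e-06) = 0.8322 Ω
R_total = R_1 + R_2 + R_3 = 3.71 Ω

3.71 Ω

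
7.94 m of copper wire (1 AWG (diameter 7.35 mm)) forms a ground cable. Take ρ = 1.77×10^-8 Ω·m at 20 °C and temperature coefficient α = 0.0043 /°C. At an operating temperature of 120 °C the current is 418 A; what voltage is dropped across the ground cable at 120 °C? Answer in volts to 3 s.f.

A = π(7.35/2 mm)² = π(3.6750e-03 m)² = 4.243e-05 m²
R₍20₎ = ρL/A = (1.77×10^-8)(7.94)/(4.243e-05) = 0.003312 Ω
R₍120₎ = R₍20₎(1 + αΔT) = 0.003312 × (1 + 0.0043×100) = 0.004737 Ω
V = IR = 418 × 0.004737 = 1.98 V

1.98 V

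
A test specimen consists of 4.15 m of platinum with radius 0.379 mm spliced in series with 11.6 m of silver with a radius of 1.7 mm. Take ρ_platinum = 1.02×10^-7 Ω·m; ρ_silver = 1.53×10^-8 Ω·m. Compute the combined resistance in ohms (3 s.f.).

Segment 1: A = πr² = π(3.7900e-04 m)² = 4.513e-07 m²
R₁ = ρL/A = (1.02×10^-7)(4.15)/(4.513e-07) = 0.938 Ω
Segment 2: A = πr² = π(1.7000e-03 m)² = 9.079e-06 m²
R₂ = (1.53×10^-8)(11.6)/(9.079e-06) = 0.01955 Ω
R = R₁ + R₂ = 0.958 Ω

0.958 Ω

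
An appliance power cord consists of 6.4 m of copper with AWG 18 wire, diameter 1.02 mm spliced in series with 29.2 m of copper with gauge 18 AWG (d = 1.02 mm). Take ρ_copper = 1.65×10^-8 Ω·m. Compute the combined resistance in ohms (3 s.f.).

Segment 1: A = π(1.02/2 mm)² = π(5.1000e-04 m)² = 8.171e-07 m²
R₁ = ρL/A = (1.65×10^-8)(6.4)/(8.171e-07) = 0.1292 Ω
Segment 2: A = π(1.02/2 mm)² = π(5.1000e-04 m)² = 8.171e-07 m²
R₂ = (1.65×10^-8)(29.2)/(8.171e-07) = 0.5896 Ω
R = R₁ + R₂ = 0.719 Ω

0.719 Ω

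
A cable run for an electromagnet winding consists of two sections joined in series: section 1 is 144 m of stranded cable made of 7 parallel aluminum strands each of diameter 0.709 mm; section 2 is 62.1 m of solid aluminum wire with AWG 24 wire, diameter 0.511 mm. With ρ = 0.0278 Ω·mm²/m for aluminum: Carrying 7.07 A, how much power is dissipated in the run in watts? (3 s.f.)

ρ = 0.0278 Ω·mm²/m = 2.78×10^-8 Ω·m
Section 1: A_strand = π(3.5450e-04)² = 3.948e-07 m²; R₁ = ρL/(N·A_s) = (2.78×10^-8)(144)/(7×3.948e-07) = 1.449 Ω
Section 2: A = π(0.511/2 mm)² = π(2.5550e-04 m)² = 2.051e-07 m²
R₂ = (2.78×10^-8)(62.1)/(2.051e-07) = 8.418 Ω
R = R₁ + R₂ = 9.866 Ω
P = I²R = (7.07)² × 9.866 = 493 W

493 W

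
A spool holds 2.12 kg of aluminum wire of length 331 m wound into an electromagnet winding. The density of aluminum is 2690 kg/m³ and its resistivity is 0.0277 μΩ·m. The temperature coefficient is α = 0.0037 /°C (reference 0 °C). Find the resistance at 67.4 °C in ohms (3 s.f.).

ρ = 0.0277 μΩ·m = 2.77×10^-8 Ω·m
A = m/(density·L) = 2.12/(2690×331) = 2.3810e-06 m²
R = ρL/A = (2.77×10^-8)(331)/(2.3810e-06) = 3.851 Ω
R(67.4 °C) = 3.851 × (1 + 0.0037×67.4) = 4.81 Ω

4.81 Ω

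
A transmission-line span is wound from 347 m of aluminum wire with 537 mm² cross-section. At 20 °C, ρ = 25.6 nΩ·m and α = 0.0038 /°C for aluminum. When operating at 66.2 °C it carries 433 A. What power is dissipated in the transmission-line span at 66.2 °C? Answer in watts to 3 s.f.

3650 W

ρ = 25.6 nΩ·m = 2.56×10^-8 Ω·m
A = 537 mm² = 5.370e-04 m²
R₍20₎ = ρL/A = (2.56×10^-8)(347)/(5.370e-04) = 0.01654 Ω
R₍66.2₎ = R₍20₎(1 + αΔT) = 0.01654 × (1 + 0.0038×46.2) = 0.01945 Ω
P = I²R = (433)² × 0.01945 = 3650 W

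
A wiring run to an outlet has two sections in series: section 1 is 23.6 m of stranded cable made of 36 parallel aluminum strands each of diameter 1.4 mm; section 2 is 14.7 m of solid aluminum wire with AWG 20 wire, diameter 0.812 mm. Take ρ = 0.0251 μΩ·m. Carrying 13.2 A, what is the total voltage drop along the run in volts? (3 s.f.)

9.55 V

ρ = 0.0251 μΩ·m = 2.51×10^-8 Ω·m
Section 1: A_strand = π(7.0000e-04)² = 1.539e-06 m²; R₁ = ρL/(N·A_s) = (2.51×10^-8)(23.6)/(36×1.539e-06) = 0.01069 Ω
Section 2: A = π(0.812/2 mm)² = π(4.0600e-04 m)² = 5.178e-07 m²
R₂ = (2.51×10^-8)(14.7)/(5.178e-07) = 0.7125 Ω
R = R₁ + R₂ = 0.7232 Ω
V = IR = 13.2 × 0.7232 = 9.55 V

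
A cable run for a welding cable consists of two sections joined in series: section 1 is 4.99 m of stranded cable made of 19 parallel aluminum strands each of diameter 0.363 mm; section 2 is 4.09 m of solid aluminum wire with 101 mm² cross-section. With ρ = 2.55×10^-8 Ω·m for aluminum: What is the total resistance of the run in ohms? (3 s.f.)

Section 1: A_strand = π(1.8150e-04)² = 1.035e-07 m²; R₁ = ρL/(N·A_s) = (2.55×10^-8)(4.99)/(19×1.035e-07) = 0.06471 Ω
Section 2: A = 101 mm² = 1.010e-04 m²
R₂ = (2.55×10^-8)(4.09)/(1.010e-04) = 0.001033 Ω
R = R₁ + R₂ = 0.0657 Ω

0.0657 Ω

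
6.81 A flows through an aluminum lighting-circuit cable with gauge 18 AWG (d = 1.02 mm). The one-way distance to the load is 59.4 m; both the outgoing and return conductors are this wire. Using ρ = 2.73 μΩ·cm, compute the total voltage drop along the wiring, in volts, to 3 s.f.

27.0 V

ρ = 2.73 μΩ·cm = 2.73×10^-8 Ω·m
A = π(1.02/2 mm)² = π(5.1000e-04 m)² = 8.171e-07 m²
Total conductor length (both ways) L = 2 × 59.4 = 118.8 m
R = ρL/A = (2.73×10^-8)(118.8)/(8.171e-07) = 3.969 Ω
V = IR = 6.81 × 3.969 = 27.0 V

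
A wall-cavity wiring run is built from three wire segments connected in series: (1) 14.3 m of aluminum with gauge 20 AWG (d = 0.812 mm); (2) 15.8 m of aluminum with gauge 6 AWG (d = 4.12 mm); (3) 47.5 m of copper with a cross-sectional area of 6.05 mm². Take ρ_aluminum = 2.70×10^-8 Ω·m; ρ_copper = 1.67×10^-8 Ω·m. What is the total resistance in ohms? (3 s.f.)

Seg 1: A = π(0.812/2 mm)² = π(4.0600e-04 m)² = 5.178e-07 m²
R_1 = (2.70×10^-8)(14.3)/(5.178e-07) = 0.7456 Ω
Seg 2: A = π(4.12/2 mm)² = π(2.0600e-03 m)² = 1.333e-05 m²
R_2 = (2.70×10^-8)(15.8)/(1.333e-05) = 0.032 Ω
Seg 3: A = 6.05 mm² = 6.050e-06 m²
R_3 = (1.67×10^-8)(47.5)/(6.050e-06) = 0.1311 Ω
R_total = R_1 + R_2 + R_3 = 0.909 Ω

0.909 Ω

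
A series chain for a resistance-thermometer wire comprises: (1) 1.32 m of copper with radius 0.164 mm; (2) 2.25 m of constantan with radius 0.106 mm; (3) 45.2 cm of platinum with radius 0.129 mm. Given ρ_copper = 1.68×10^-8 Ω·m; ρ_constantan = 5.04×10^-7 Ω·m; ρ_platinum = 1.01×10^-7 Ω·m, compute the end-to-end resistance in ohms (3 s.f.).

33.3 Ω

Seg 1: A = πr² = π(1.6400e-04 m)² = 8.450e-08 m²
R_1 = (1.68×10^-8)(1.32)/(8.450e-08) = 0.2624 Ω
Seg 2: A = πr² = π(1.0600e-04 m)² = 3.530e-08 m²
R_2 = (5.04×10^-7)(2.25)/(3.530e-08) = 32.13 Ω
Seg 3: A = πr² = π(1.2900e-04 m)² = 5.228e-08 m²
R_3 = (1.01×10^-7)(0.452)/(5.228e-08) = 0.8732 Ω
R_total = R_1 + R_2 + R_3 = 33.3 Ω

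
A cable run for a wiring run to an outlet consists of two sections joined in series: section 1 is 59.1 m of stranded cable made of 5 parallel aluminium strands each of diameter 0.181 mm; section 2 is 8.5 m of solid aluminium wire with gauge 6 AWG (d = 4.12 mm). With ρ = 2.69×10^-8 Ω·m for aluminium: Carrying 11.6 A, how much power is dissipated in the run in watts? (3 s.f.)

1670 W

Section 1: A_strand = π(9.0500e-05)² = 2.573e-08 m²; R₁ = ρL/(N·A_s) = (2.69×10^-8)(59.1)/(5×2.573e-08) = 12.36 Ω
Section 2: A = π(4.12/2 mm)² = π(2.0600e-03 m)² = 1.333e-05 m²
R₂ = (2.69×10^-8)(8.5)/(1.333e-05) = 0.01715 Ω
R = R₁ + R₂ = 12.37 Ω
P = I²R = (11.6)² × 12.37 = 1670 W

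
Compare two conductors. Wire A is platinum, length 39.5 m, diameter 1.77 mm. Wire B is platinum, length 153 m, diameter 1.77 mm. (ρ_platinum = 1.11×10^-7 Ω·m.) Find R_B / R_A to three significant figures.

R ∝ ρL/d², so R_B/R_A = (L_B/L_A)
= (153/39.5) = 3.87

3.87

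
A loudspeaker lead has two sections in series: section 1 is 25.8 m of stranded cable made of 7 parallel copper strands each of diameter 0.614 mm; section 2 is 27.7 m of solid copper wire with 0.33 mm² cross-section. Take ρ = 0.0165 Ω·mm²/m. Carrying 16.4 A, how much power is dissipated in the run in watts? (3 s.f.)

428 W

ρ = 0.0165 Ω·mm²/m = 1.65×10^-8 Ω·m
Section 1: A_strand = π(3.0700e-04)² = 2.961e-07 m²; R₁ = ρL/(N·A_s) = (1.65×10^-8)(25.8)/(7×2.961e-07) = 0.2054 Ω
Section 2: A = 0.33 mm² = 3.300e-07 m²
R₂ = (1.65×10^-8)(27.7)/(3.300e-07) = 1.385 Ω
R = R₁ + R₂ = 1.59 Ω
P = I²R = (16.4)² × 1.59 = 428 W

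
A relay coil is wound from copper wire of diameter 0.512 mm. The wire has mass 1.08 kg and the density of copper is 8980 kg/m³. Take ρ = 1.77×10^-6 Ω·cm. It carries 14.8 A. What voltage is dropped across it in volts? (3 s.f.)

ρ = 1.77×10^-6 Ω·cm = 1.77×10^-8 Ω·m
A = π(d/2)² = π(2.5600e-04 m)² = 2.0589e-07 m²
L = m/(density·A) = 1.08/(8980×2.0589e-07) = 584.1 m
R = ρL/A = (1.77×10^-8)(584.1)/(2.0589e-07) = 50.22 Ω
V = IR = 14.8 × 50.22 = 743 V

743 V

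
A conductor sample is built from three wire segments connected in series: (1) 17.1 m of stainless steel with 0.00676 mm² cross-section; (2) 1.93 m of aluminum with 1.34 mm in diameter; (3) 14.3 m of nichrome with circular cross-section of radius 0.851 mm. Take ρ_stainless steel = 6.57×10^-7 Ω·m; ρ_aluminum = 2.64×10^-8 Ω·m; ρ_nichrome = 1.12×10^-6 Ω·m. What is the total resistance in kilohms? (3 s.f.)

1.67 kΩ

Seg 1: A = 0.00676 mm² = 6.760e-09 m²
R_1 = (6.57×10^-7)(17.1)/(6.760e-09) = 1662 Ω
Seg 2: A = π(d/2)² = π(6.7000e-04 m)² = 1.410e-06 m²
R_2 = (2.64×10^-8)(1.93)/(1.410e-06) = 0.03613 Ω
Seg 3: A = πr² = π(8.5100e-04 m)² = 2.275e-06 m²
R_3 = (1.12×10^-6)(14.3)/(2.275e-06) = 7.04 Ω
R_total = R_1 + R_2 + R_3 = 1.67 kΩ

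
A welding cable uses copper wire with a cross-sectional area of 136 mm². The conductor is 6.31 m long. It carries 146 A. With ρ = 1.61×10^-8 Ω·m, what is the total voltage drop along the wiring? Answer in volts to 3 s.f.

A = 136 mm² = 1.360e-04 m²
R = ρL/A = (1.61×10^-8)(6.31)/(1.360e-04) = 7.470×10^-4 Ω
V = IR = 146 × 7.470×10^-4 = 0.109 V

0.109 V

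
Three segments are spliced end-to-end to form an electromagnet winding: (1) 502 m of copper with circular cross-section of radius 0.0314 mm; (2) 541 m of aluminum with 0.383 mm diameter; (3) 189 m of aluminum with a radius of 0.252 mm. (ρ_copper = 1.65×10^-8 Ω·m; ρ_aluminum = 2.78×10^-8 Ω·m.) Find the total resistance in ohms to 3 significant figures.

Seg 1: A = πr² = π(3.1400e-05 m)² = 3.097e-09 m²
R_1 = (1.65×10^-8)(502)/(3.097e-09) = 2674 Ω
Seg 2: A = π(d/2)² = π(1.9150e-04 m)² = 1.152e-07 m²
R_2 = (2.78×10^-8)(541)/(1.152e-07) = 130.5 Ω
Seg 3: A = πr² = π(2.5200e-04 m)² = 1.995e-07 m²
R_3 = (2.78×10^-8)(189)/(1.995e-07) = 26.34 Ω
R_total = R_1 + R_2 + R_3 = 2830 Ω

2830 Ω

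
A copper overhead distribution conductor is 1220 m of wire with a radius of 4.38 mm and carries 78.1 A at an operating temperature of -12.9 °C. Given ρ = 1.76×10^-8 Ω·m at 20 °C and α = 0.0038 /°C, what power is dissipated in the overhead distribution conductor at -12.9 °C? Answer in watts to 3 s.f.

1900 W

A = πr² = π(4.3800e-03 m)² = 6.027e-05 m²
R₍20₎ = ρL/A = (1.76×10^-8)(1220)/(6.027e-05) = 0.3563 Ω
R₍-12.9₎ = R₍20₎(1 + αΔT) = 0.3563 × (1 + 0.0038×-32.9) = 0.3117 Ω
P = I²R = (78.1)² × 0.3117 = 1900 W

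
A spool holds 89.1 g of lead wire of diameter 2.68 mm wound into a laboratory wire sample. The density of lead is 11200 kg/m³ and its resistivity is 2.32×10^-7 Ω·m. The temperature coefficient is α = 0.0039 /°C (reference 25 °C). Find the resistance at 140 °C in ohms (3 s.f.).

0.0840 Ω

A = π(d/2)² = π(1.3400e-03 m)² = 5.6410e-06 m²
L = m/(density·A) = 0.0891/(11200×5.6410e-06) = 1.41 m
R = ρL/A = (2.32×10^-7)(1.41)/(5.6410e-06) = 0.058 Ω
R(140 °C) = 0.058 × (1 + 0.0039×115) = 0.0840 Ω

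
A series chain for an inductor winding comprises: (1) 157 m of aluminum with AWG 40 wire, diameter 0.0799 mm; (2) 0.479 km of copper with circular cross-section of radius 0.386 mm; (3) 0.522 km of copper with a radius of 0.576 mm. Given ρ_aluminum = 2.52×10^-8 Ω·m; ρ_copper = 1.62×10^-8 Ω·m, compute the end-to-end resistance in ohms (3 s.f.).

Seg 1: A = π(0.0799/2 mm)² = π(3.9950e-05 m)² = 5.014e-09 m²
R_1 = (2.52×10^-8)(157)/(5.014e-09) = 789.1 Ω
Seg 2: A = πr² = π(3.8600e-04 m)² = 4.681e-07 m²
R_2 = (1.62×10^-8)(479)/(4.681e-07) = 16.58 Ω
Seg 3: A = πr² = π(5.7600e-04 m)² = 1.042e-06 m²
R_3 = (1.62×10^-8)(522)/(1.042e-06) = 8.113 Ω
R_total = R_1 + R_2 + R_3 = 814 Ω

814 Ω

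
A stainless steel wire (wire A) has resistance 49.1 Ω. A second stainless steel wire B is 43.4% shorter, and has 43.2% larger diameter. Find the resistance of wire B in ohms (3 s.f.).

R ∝ L/d², so R_B/R_A = (1 − 43.4/100) × (1 + 43.2/100)⁻²
= 0.566 × 0.4877 = 0.276
R_B = 0.276 × 49.1 = 13.6 Ω

13.6 Ω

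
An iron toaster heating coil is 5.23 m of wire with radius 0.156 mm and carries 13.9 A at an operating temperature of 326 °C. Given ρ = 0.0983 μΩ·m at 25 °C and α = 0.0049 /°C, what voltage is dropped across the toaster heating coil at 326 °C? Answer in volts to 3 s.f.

231 V

ρ = 0.0983 μΩ·m = 9.83×10^-8 Ω·m
A = πr² = π(1.5600e-04 m)² = 7.645e-08 m²
R₍25₎ = ρL/A = (9.83×10^-8)(5.23)/(7.645e-08) = 6.724 Ω
R₍326₎ = R₍25₎(1 + αΔT) = 6.724 × (1 + 0.0049×301) = 16.64 Ω
V = IR = 13.9 × 16.64 = 231 V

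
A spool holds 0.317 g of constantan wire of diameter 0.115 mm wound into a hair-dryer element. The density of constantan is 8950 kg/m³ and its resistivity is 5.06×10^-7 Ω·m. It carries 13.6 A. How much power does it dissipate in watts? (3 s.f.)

30700 W

A = π(d/2)² = π(5.7500e-05 m)² = 1.0387e-08 m²
L = m/(density·A) = 3.170×10^-4/(8950×1.0387e-08) = 3.41 m
R = ρL/A = (5.06×10^-7)(3.41)/(1.0387e-08) = 166.1 Ω
P = I²R = (13.6)² × 166.1 = 30700 W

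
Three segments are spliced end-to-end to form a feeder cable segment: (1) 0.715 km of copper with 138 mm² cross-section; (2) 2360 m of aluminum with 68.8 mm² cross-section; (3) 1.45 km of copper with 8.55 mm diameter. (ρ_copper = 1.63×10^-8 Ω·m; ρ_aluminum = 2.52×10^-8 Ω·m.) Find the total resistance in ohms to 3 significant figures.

Seg 1: A = 138 mm² = 1.380e-04 m²
R_1 = (1.63×10^-8)(715)/(1.380e-04) = 0.08445 Ω
Seg 2: A = 68.8 mm² = 6.880e-05 m²
R_2 = (2.52×10^-8)(2360)/(6.880e-05) = 0.8644 Ω
Seg 3: A = π(d/2)² = π(4.2750e-03 m)² = 5.741e-05 m²
R_3 = (1.63×10^-8)(1450)/(5.741e-05) = 0.4117 Ω
R_total = R_1 + R_2 + R_3 = 1.36 Ω

1.36 Ω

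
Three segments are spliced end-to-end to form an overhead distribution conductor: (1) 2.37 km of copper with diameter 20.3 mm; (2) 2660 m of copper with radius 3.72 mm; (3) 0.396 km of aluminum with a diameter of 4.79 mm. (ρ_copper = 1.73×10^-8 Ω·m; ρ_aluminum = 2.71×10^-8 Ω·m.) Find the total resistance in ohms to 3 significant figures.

Seg 1: A = π(d/2)² = π(1.0150e-02 m)² = 3.237e-04 m²
R_1 = (1.73×10^-8)(2370)/(3.237e-04) = 0.1267 Ω
Seg 2: A = πr² = π(3.7200e-03 m)² = 4.347e-05 m²
R_2 = (1.73×10^-8)(2660)/(4.347e-05) = 1.059 Ω
Seg 3: A = π(d/2)² = π(2.3950e-03 m)² = 1.802e-05 m²
R_3 = (2.71×10^-8)(396)/(1.802e-05) = 0.5955 Ω
R_total = R_1 + R_2 + R_3 = 1.78 Ω

1.78 Ω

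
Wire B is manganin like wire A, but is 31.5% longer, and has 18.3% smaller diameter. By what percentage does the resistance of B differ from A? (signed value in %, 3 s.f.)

R ∝ L/d², so R_B/R_A = (1 + 31.5/100) × (1 − 18.3/100)⁻²
= 1.315 × 1.498 = 1.97
(R_B − R_A)/R_A = 1.97 − 1 = 97.0%

97.0%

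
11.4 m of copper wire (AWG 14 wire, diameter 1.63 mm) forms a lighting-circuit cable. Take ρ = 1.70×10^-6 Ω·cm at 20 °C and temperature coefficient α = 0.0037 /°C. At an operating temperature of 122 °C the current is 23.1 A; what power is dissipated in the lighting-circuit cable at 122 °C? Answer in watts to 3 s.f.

68.3 W

ρ = 1.70×10^-6 Ω·cm = 1.70×10^-8 Ω·m
A = π(1.63/2 mm)² = π(8.1500e-04 m)² = 2.087e-06 m²
R₍20₎ = ρL/A = (1.70×10^-8)(11.4)/(2.087e-06) = 0.09287 Ω
R₍122₎ = R₍20₎(1 + αΔT) = 0.09287 × (1 + 0.0037×102) = 0.1279 Ω
P = I²R = (23.1)² × 0.1279 = 68.3 W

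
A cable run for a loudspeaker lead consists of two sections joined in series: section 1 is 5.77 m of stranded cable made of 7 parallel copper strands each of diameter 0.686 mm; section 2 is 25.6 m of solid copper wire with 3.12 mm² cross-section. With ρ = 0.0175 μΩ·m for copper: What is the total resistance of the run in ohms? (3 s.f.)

0.183 Ω

ρ = 0.0175 μΩ·m = 1.75×10^-8 Ω·m
Section 1: A_strand = π(3.4300e-04)² = 3.696e-07 m²; R₁ = ρL/(N·A_s) = (1.75×10^-8)(5.77)/(7×3.696e-07) = 0.03903 Ω
Section 2: A = 3.12 mm² = 3.120e-06 m²
R₂ = (1.75×10^-8)(25.6)/(3.120e-06) = 0.1436 Ω
R = R₁ + R₂ = 0.183 Ω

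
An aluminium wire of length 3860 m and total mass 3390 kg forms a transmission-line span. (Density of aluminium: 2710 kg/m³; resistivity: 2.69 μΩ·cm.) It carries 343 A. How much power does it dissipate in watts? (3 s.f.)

37700 W

ρ = 2.69 μΩ·cm = 2.69×10^-8 Ω·m
A = m/(density·L) = 3390/(2710×3860) = 3.2407e-04 m²
R = ρL/A = (2.69×10^-8)(3860)/(3.2407e-04) = 0.3204 Ω
P = I²R = (343)² × 0.3204 = 37700 W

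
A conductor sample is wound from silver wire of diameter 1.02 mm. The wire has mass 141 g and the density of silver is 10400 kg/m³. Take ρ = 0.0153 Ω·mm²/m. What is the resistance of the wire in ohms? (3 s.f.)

ρ = 0.0153 Ω·mm²/m = 1.53×10^-8 Ω·m
A = π(d/2)² = π(5.1000e-04 m)² = 8.1713e-07 m²
L = m/(density·A) = 0.141/(10400×8.1713e-07) = 16.59 m
R = ρL/A = (1.53×10^-8)(16.59)/(8.1713e-07) = 0.311 Ω

0.311 Ω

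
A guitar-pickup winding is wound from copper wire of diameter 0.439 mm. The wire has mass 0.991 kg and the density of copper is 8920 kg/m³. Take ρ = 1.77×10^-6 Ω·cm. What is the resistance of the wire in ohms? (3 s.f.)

85.8 Ω

ρ = 1.77×10^-6 Ω·cm = 1.77×10^-8 Ω·m
A = π(d/2)² = π(2.1950e-04 m)² = 1.5136e-07 m²
L = m/(density·A) = 0.991/(8920×1.5136e-07) = 734 m
R = ρL/A = (1.77×10^-8)(734)/(1.5136e-07) = 85.8 Ω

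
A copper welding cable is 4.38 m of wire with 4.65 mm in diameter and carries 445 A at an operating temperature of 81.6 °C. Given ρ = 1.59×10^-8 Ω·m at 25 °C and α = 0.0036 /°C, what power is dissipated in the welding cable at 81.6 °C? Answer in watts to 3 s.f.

A = π(d/2)² = π(2.3250e-03 m)² = 1.698e-05 m²
R₍25₎ = ρL/A = (1.59×10^-8)(4.38)/(1.698e-05) = 0.004101 Ω
R₍81.6₎ = R₍25₎(1 + αΔT) = 0.004101 × (1 + 0.0036×56.6) = 0.004936 Ω
P = I²R = (445)² × 0.004936 = 978 W

978 W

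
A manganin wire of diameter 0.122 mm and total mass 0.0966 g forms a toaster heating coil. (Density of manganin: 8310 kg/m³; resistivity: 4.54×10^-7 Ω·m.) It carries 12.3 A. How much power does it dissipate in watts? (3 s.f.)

A = π(d/2)² = π(6.1000e-05 m)² = 1.1690e-08 m²
L = m/(density·A) = 9.660×10^-5/(8310×1.1690e-08) = 0.9944 m
R = ρL/A = (4.54×10^-7)(0.9944)/(1.1690e-08) = 38.62 Ω
P = I²R = (12.3)² × 38.62 = 5840 W

5840 W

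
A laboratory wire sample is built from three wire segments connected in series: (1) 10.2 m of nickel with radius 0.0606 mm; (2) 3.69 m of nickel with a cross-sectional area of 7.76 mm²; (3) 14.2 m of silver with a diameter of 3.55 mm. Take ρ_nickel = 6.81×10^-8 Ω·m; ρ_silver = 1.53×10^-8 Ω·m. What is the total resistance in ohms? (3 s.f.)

Seg 1: A = πr² = π(6.0600e-05 m)² = 1.154e-08 m²
R_1 = (6.81×10^-8)(10.2)/(1.154e-08) = 60.21 Ω
Seg 2: A = 7.76 mm² = 7.760e-06 m²
R_2 = (6.81×10^-8)(3.69)/(7.760e-06) = 0.03238 Ω
Seg 3: A = π(d/2)² = π(1.7750e-03 m)² = 9.898e-06 m²
R_3 = (1.53×10^-8)(14.2)/(9.898e-06) = 0.02195 Ω
R_total = R_1 + R_2 + R_3 = 60.3 Ω

60.3 Ω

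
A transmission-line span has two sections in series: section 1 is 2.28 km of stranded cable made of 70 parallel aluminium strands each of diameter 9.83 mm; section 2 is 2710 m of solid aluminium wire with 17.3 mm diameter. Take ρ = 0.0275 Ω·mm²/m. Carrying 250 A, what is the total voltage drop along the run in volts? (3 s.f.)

ρ = 0.0275 Ω·mm²/m = 2.75×10^-8 Ω·m
Section 1: A_strand = π(4.9150e-03)² = 7.589e-05 m²; R₁ = ρL/(N·A_s) = (2.75×10^-8)(2280)/(70×7.589e-05) = 0.0118 Ω
Section 2: A = π(d/2)² = π(8.6500e-03 m)² = 2.351e-04 m²
R₂ = (2.75×10^-8)(2710)/(2.351e-04) = 0.317 Ω
R = R₁ + R₂ = 0.3288 Ω
V = IR = 250 × 0.3288 = 82.2 V

82.2 V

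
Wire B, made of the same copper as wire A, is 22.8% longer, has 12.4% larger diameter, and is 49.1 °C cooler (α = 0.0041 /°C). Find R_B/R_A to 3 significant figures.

0.776

R ∝ ρL/d² with ρ ∝ (1+αΔT), so R_B/R_A = (1 + 22.8/100) × (1 + 12.4/100)⁻² × (1 − 0.0041×49.1)
= 1.228 × 0.7915 × 0.7987 = 0.776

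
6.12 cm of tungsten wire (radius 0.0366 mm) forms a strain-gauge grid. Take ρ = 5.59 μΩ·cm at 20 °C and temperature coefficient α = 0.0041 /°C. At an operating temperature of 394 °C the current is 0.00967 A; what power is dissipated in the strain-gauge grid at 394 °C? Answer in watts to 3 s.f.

ρ = 5.59 μΩ·cm = 5.59×10^-8 Ω·m
A = πr² = π(3.6600e-05 m)² = 4.208e-09 m²
R₍20₎ = ρL/A = (5.59×10^-8)(0.0612)/(4.208e-09) = 0.8129 Ω
R₍394₎ = R₍20₎(1 + αΔT) = 0.8129 × (1 + 0.0041×374) = 2.059 Ω
P = I²R = (0.00967)² × 2.059 = 1.93×10^-4 W

1.93×10^-4 W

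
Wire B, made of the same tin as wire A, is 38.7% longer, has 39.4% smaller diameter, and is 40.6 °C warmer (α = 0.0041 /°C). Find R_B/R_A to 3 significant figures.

R ∝ ρL/d² with ρ ∝ (1+αΔT), so R_B/R_A = (1 + 38.7/100) × (1 − 39.4/100)⁻² × (1 + 0.0041×40.6)
= 1.387 × 2.723 × 1.167 = 4.41

4.41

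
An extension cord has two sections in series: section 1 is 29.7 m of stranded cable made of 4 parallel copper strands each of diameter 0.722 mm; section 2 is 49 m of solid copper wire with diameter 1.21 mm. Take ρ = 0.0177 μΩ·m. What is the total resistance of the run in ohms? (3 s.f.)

1.08 Ω

ρ = 0.0177 μΩ·m = 1.77×10^-8 Ω·m
Section 1: A_strand = π(3.6100e-04)² = 4.094e-07 m²; R₁ = ρL/(N·A_s) = (1.77×10^-8)(29.7)/(4×4.094e-07) = 0.321 Ω
Section 2: A = π(d/2)² = π(6.0500e-04 m)² = 1.150e-06 m²
R₂ = (1.77×10^-8)(49)/(1.150e-06) = 0.7542 Ω
R = R₁ + R₂ = 1.08 Ω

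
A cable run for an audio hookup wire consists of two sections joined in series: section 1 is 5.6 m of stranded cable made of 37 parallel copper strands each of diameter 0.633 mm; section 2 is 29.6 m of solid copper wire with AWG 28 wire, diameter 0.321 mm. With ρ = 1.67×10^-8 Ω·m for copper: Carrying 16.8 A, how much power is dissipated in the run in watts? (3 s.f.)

1730 W

Section 1: A_strand = π(3.1650e-04)² = 3.147e-07 m²; R₁ = ρL/(N·A_s) = (1.67×10^-8)(5.6)/(37×3.147e-07) = 0.008032 Ω
Section 2: A = π(0.321/2 mm)² = π(1.6050e-04 m)² = 8.093e-08 m²
R₂ = (1.67×10^-8)(29.6)/(8.093e-08) = 6.108 Ω
R = R₁ + R₂ = 6.116 Ω
P = I²R = (16.8)² × 6.116 = 1730 W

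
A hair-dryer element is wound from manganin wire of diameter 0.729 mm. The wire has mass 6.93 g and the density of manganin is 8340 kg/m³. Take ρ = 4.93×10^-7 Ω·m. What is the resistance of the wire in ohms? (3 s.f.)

A = π(d/2)² = π(3.6450e-04 m)² = 4.1739e-07 m²
L = m/(density·A) = 0.00693/(8340×4.1739e-07) = 1.991 m
R = ρL/A = (4.93×10^-7)(1.991)/(4.1739e-07) = 2.35 Ω

2.35 Ω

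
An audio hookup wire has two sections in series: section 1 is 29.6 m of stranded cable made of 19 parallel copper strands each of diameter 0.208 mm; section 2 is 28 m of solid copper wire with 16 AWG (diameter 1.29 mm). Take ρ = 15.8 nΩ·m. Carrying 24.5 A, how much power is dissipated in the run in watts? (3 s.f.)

ρ = 15.8 nΩ·m = 1.58×10^-8 Ω·m
Section 1: A_strand = π(1.0400e-04)² = 3.398e-08 m²; R₁ = ρL/(N·A_s) = (1.58×10^-8)(29.6)/(19×3.398e-08) = 0.7244 Ω
Section 2: A = π(1.29/2 mm)² = π(6.4500e-04 m)² = 1.307e-06 m²
R₂ = (1.58×10^-8)(28)/(1.307e-06) = 0.3385 Ω
R = R₁ + R₂ = 1.063 Ω
P = I²R = (24.5)² × 1.063 = 638 W

638 W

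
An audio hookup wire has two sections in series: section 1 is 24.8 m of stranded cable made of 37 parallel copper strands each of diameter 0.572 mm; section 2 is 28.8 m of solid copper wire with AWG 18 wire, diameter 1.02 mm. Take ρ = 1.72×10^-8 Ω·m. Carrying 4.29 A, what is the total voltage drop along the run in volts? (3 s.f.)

2.79 V

Section 1: A_strand = π(2.8600e-04)² = 2.570e-07 m²; R₁ = ρL/(N·A_s) = (1.72×10^-8)(24.8)/(37×2.570e-07) = 0.04486 Ω
Section 2: A = π(1.02/2 mm)² = π(5.1000e-04 m)² = 8.171e-07 m²
R₂ = (1.72×10^-8)(28.8)/(8.171e-07) = 0.6062 Ω
R = R₁ + R₂ = 0.6511 Ω
V = IR = 4.29 × 0.6511 = 2.79 V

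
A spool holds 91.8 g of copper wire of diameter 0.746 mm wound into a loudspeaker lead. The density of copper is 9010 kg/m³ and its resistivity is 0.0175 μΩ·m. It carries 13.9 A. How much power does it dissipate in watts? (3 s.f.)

ρ = 0.0175 μΩ·m = 1.75×10^-8 Ω·m
A = π(d/2)² = π(3.7300e-04 m)² = 4.3709e-07 m²
L = m/(density·A) = 0.0918/(9010×4.3709e-07) = 23.31 m
R = ρL/A = (1.75×10^-8)(23.31)/(4.3709e-07) = 0.9333 Ω
P = I²R = (13.9)² × 0.9333 = 180 W

180 W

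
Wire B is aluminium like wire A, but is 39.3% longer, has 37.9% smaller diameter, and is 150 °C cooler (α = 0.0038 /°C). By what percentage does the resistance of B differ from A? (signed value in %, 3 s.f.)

55.3%

R ∝ ρL/d² with ρ ∝ (1+αΔT), so R_B/R_A = (1 + 39.3/100) × (1 − 37.9/100)⁻² × (1 − 0.0038×150)
= 1.393 × 2.593 × 0.43 = 1.553
(R_B − R_A)/R_A = 1.553 − 1 = 55.3%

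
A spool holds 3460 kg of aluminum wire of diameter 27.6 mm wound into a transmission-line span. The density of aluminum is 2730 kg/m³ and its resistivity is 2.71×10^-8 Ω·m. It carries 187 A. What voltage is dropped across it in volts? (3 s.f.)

A = π(d/2)² = π(1.3800e-02 m)² = 5.9828e-04 m²
L = m/(density·A) = 3460/(2730×5.9828e-04) = 2118 m
R = ρL/A = (2.71×10^-8)(2118)/(5.9828e-04) = 0.09595 Ω
V = IR = 187 × 0.09595 = 17.9 V

17.9 V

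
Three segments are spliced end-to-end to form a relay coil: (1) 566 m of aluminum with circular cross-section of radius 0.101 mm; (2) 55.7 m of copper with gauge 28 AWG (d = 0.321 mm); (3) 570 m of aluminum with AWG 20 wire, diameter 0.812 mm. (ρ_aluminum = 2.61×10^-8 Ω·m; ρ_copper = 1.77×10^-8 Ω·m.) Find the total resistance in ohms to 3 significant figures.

Seg 1: A = πr² = π(1.0100e-04 m)² = 3.205e-08 m²
R_1 = (2.61×10^-8)(566)/(3.205e-08) = 461 Ω
Seg 2: A = π(0.321/2 mm)² = π(1.6050e-04 m)² = 8.093e-08 m²
R_2 = (1.77×10^-8)(55.7)/(8.093e-08) = 12.18 Ω
Seg 3: A = π(0.812/2 mm)² = π(4.0600e-04 m)² = 5.178e-07 m²
R_3 = (2.61×10^-8)(570)/(5.178e-07) = 28.73 Ω
R_total = R_1 + R_2 + R_3 = 502 Ω

502 Ω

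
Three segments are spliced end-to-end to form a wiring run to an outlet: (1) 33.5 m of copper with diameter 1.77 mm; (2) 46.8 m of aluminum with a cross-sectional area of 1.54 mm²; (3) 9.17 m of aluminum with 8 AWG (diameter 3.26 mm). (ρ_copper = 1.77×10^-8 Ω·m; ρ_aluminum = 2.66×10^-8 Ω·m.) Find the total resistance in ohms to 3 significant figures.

Seg 1: A = π(d/2)² = π(8.8500e-04 m)² = 2.461e-06 m²
R_1 = (1.77×10^-8)(33.5)/(2.461e-06) = 0.241 Ω
Seg 2: A = 1.54 mm² = 1.540e-06 m²
R_2 = (2.66×10^-8)(46.8)/(1.540e-06) = 0.8084 Ω
Seg 3: A = π(3.26/2 mm)² = π(1.6300e-03 m)² = 8.347e-06 m²
R_3 = (2.66×10^-8)(9.17)/(8.347e-06) = 0.02922 Ω
R_total = R_1 + R_2 + R_3 = 1.08 Ω

1.08 Ω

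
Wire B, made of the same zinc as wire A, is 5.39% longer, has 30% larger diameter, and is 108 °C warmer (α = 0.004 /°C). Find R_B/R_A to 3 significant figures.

R ∝ ρL/d² with ρ ∝ (1+αΔT), so R_B/R_A = (1 + 5.39/100) × (1 + 30/100)⁻² × (1 + 0.004×108)
= 1.054 × 0.5917 × 1.432 = 0.893

0.893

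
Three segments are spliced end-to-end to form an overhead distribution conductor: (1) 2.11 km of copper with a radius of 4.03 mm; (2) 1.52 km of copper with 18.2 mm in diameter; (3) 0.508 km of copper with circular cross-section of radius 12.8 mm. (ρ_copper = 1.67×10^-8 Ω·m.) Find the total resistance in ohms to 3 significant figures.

0.805 Ω

Seg 1: A = πr² = π(4.0300e-03 m)² = 5.102e-05 m²
R_1 = (1.67×10^-8)(2110)/(5.102e-05) = 0.6906 Ω
Seg 2: A = π(d/2)² = π(9.1000e-03 m)² = 2.602e-04 m²
R_2 = (1.67×10^-8)(1520)/(2.602e-04) = 0.09757 Ω
Seg 3: A = πr² = π(1.2800e-02 m)² = 5.147e-04 m²
R_3 = (1.67×10^-8)(508)/(5.147e-04) = 0.01648 Ω
R_total = R_1 + R_2 + R_3 = 0.805 Ω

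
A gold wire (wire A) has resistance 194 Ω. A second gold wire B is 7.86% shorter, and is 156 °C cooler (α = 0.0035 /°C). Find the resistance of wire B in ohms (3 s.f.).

R ∝ ρL/d² with ρ ∝ (1+αΔT), so R_B/R_A = (1 − 7.86/100) × (1 − 0.0035×156)
= 0.9214 × 0.454 = 0.4183
R_B = 0.4183 × 194 = 81.2 Ω

81.2 Ω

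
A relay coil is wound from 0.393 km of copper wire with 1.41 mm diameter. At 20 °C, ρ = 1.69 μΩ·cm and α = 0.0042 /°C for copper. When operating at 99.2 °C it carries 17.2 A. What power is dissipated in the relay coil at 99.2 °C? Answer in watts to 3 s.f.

ρ = 1.69 μΩ·cm = 1.69×10^-8 Ω·m
A = π(d/2)² = π(7.0500e-04 m)² = 1.561e-06 m²
R₍20₎ = ρL/A = (1.69×10^-8)(393)/(1.561e-06) = 4.254 Ω
R₍99.2₎ = R₍20₎(1 + αΔT) = 4.254 × (1 + 0.0042×79.2) = 5.668 Ω
P = I²R = (17.2)² × 5.668 = 1680 W

1680 W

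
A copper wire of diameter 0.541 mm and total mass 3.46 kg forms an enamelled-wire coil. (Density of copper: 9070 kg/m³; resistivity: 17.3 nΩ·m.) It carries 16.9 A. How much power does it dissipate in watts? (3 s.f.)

ρ = 17.3 nΩ·m = 1.73×10^-8 Ω·m
A = π(d/2)² = π(2.7050e-04 m)² = 2.2987e-07 m²
L = m/(density·A) = 3.46/(9070×2.2987e-07) = 1660 m
R = ρL/A = (1.73×10^-8)(1660)/(2.2987e-07) = 124.9 Ω
P = I²R = (16.9)² × 124.9 = 35700 W

35700 W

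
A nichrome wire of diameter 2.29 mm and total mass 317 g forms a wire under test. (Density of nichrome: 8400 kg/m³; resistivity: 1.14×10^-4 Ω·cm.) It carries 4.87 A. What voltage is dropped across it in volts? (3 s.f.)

12.4 V

ρ = 1.14×10^-4 Ω·cm = 1.14×10^-6 Ω·m
A = π(d/2)² = π(1.1450e-03 m)² = 4.1187e-06 m²
L = m/(density·A) = 0.317/(8400×4.1187e-06) = 9.163 m
R = ρL/A = (1.14×10^-6)(9.163)/(4.1187e-06) = 2.536 Ω
V = IR = 4.87 × 2.536 = 12.4 V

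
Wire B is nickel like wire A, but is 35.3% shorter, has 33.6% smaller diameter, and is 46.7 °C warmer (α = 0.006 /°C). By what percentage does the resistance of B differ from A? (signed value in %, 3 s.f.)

R ∝ ρL/d² with ρ ∝ (1+αΔT), so R_B/R_A = (1 − 35.3/100) × (1 − 33.6/100)⁻² × (1 + 0.006×46.7)
= 0.647 × 2.268 × 1.28 = 1.879
(R_B − R_A)/R_A = 1.879 − 1 = 87.9%

87.9%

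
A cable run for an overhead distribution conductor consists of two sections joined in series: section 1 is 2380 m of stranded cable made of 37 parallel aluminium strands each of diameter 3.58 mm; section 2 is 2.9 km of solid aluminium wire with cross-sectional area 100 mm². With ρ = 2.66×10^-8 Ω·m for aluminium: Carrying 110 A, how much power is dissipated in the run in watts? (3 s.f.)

Section 1: A_strand = π(1.7900e-03)² = 1.007e-05 m²; R₁ = ρL/(N·A_s) = (2.66×10^-8)(2380)/(37×1.007e-05) = 0.17 Ω
Section 2: A = 100 mm² = 1.000e-04 m²
R₂ = (2.66×10^-8)(2900)/(1.000e-04) = 0.7714 Ω
R = R₁ + R₂ = 0.9414 Ω
P = I²R = (110)² × 0.9414 = 11400 W

11400 W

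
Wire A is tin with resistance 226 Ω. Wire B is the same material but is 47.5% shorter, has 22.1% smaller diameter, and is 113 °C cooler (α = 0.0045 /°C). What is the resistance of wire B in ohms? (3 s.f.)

R ∝ ρL/d² with ρ ∝ (1+αΔT), so R_B/R_A = (1 − 47.5/100) × (1 − 22.1/100)⁻² × (1 − 0.0045×113)
= 0.525 × 1.648 × 0.4915 = 0.4252
R_B = 0.4252 × 226 = 96.1 Ω

96.1 Ω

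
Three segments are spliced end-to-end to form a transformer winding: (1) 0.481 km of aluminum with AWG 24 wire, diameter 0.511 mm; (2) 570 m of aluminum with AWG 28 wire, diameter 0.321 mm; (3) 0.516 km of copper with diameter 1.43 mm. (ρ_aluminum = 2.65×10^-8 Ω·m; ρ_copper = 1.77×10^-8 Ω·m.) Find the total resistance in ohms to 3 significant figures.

Seg 1: A = π(0.511/2 mm)² = π(2.5550e-04 m)² = 2.051e-07 m²
R_1 = (2.65×10^-8)(481)/(2.051e-07) = 62.15 Ω
Seg 2: A = π(0.321/2 mm)² = π(1.6050e-04 m)² = 8.093e-08 m²
R_2 = (2.65×10^-8)(570)/(8.093e-08) = 186.6 Ω
Seg 3: A = π(d/2)² = π(7.1500e-04 m)² = 1.606e-06 m²
R_3 = (1.77×10^-8)(516)/(1.606e-06) = 5.687 Ω
R_total = R_1 + R_2 + R_3 = 254 Ω

254 Ω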